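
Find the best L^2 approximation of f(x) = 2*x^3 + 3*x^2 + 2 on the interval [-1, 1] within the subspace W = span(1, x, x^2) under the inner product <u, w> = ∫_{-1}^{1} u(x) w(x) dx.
g(x) = 3*x^2 + 6*x/5 + 2

The best approximation g ∈ W is the orthogonal projection of f onto W. Writing g = a_0 + a_1 x + a_2 x^2, the coefficients solve the normal equations G · a = b where
  G_{ij} = <φ_i, φ_j> and b_i = <f, φ_i>, with φ_0 = 1, φ_1 = x, φ_2 = x^2.
G =
  [2, 0, 2/3]
  [0, 2/3, 0]
  [2/3, 0, 2/5],
b = (6, 4/5, 38/15).
Solving gives a_0 = 2, a_1 = 6/5, a_2 = 3, so
  g(x) = 3*x^2 + 6*x/5 + 2.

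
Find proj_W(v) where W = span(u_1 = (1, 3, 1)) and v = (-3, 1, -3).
proj_W(v) = (-3/11, -9/11, -3/11)

Set up U = [u_1 | ... | u_1] ∈ R^(3×1). The projector onto W = col(U) is P = U (U^T U)^(-1) U^T.
Compute U^T U =
  [11],
and U^T v = (-3).
Solve U^T U · c = U^T v for the coefficients: c = (-3/11). The projection is proj_W(v) = U c.
Check: (v - proj_W(v)) · u_1 = 0  (should be 0).
Result: proj_W(v) = (-3/11, -9/11, -3/11).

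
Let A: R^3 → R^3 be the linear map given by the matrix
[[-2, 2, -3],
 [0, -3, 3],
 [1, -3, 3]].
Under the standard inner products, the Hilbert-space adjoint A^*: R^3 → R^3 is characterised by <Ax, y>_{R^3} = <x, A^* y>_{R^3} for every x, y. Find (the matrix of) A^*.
A^* = A^T =
[[-2, 0, 1],
 [2, -3, -3],
 [-3, 3, 3]]

For real matrices with standard dot products, the defining identity <Ax, y> = <x, A^* y> gives (Ax)^T y = x^T (A^*) y, i.e. x^T A^T y = x^T (A^*) y. Since this holds for all x, y, we must have A^* = A^T. Therefore
A^* =
[[-2, 0, 1],
 [2, -3, -3],
 [-3, 3, 3]].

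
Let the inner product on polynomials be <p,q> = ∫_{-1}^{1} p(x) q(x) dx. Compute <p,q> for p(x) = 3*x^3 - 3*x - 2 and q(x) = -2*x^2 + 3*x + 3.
<p,q> = -176/15

Expand the product: p(x)·q(x) = -6*x^5 + 9*x^4 + 15*x^3 - 5*x^2 - 15*x - 6.
∫_{-1}^{1} of each monomial x^k gives [2/(k+1) if k even, 0 if k odd]. Integrating term-by-term (or equivalently evaluating the antiderivative F(x) = -x^6 + 9*x^5/5 + 15*x^4/4 - 5*x^3/3 - 15*x^2/2 - 6*x at the endpoints):
  F(1) − F(−1) = -637/60 − (67/60) = -176/15.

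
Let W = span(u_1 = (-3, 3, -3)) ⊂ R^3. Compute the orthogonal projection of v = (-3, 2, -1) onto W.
proj_W(v) = (-2, 2, -2)

Set up U = [u_1 | ... | u_1] ∈ R^(3×1). The projector onto W = col(U) is P = U (U^T U)^(-1) U^T.
Compute U^T U =
  [27],
and U^T v = (18).
Solve U^T U · c = U^T v for the coefficients: c = (2/3). The projection is proj_W(v) = U c.
Check: (v - proj_W(v)) · u_1 = 0  (should be 0).
Result: proj_W(v) = (-2, 2, -2).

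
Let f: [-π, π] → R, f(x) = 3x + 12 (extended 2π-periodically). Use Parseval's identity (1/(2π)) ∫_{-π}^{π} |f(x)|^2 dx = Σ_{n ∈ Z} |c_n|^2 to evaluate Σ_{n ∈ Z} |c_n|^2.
Σ |c_n|^2 = 3π^2 + 144

Expand and integrate term by term over [-π, π]:
  ∫ (3x)^2 dx = 9·(2π^3/3); ∫ 2·3·(12)·x dx = 0 (odd integrand); ∫ 12^2 dx = 144·2π.
So (1/(2π)) ∫_{-π}^{π} (3x + 12)^2 dx = 9π^2/3 + 144 = 3π^2 + 144.
Parseval ⇒ Σ |c_n|^2 = 3π^2 + 144.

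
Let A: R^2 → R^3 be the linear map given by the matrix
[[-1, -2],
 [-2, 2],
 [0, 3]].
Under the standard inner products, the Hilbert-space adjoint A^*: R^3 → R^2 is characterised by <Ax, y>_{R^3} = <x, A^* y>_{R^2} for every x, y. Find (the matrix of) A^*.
A^* = A^T =
[[-1, -2, 0],
 [-2, 2, 3]]

For real matrices with standard dot products, the defining identity <Ax, y> = <x, A^* y> gives (Ax)^T y = x^T (A^*) y, i.e. x^T A^T y = x^T (A^*) y. Since this holds for all x, y, we must have A^* = A^T. Therefore
A^* =
[[-1, -2, 0],
 [-2, 2, 3]].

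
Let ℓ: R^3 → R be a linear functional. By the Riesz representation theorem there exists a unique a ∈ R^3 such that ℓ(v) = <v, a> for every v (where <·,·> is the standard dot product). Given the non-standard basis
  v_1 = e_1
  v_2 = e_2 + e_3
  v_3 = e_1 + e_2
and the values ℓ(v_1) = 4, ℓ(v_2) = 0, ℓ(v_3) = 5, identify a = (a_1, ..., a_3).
a = (4, 1, -1)

Write a = (a_1, ..., a_3) in the standard basis. For each basis vector v_i, ℓ(v_i) = <v_i, a> is a linear equation in the a_j's. Collect the n equations into a matrix system V a = ℓ, where row i of V is v_i (expressed in the standard basis). Since V is invertible (lower-triangular with 1s on the diagonal, up to permutation), solve by back-substitution:
  V =
[[1, 0, 0],
 [0, 1, 1],
 [1, 1, 0]]
  V a = (4, 0, 5)
Solving gives a = (4, 1, -1).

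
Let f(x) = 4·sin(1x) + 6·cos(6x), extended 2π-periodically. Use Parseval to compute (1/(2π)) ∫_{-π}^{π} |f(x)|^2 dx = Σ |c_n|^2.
Σ |c_n|^2 = 26

Expand |f|^2 and use orthogonality of {sin(nx), cos(mx)} on [-π, π]:
  ∫_{-π}^{π} sin(nx)^2 dx = π, ∫ cos(mx)^2 dx = π, and cross terms integrate to 0.
So ∫_{-π}^{π} f(x)^2 dx = 4^2 · π + 6^2 · π = (16 + 36)π.
Divide by 2π: (16 + 36)/2 = 26.
By Parseval, this equals Σ |c_n|^2.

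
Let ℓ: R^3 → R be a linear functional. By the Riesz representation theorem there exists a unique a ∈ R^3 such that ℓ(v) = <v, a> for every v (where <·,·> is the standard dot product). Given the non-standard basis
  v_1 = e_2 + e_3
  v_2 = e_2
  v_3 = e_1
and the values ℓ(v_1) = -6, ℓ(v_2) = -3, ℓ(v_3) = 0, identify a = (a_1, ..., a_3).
a = (0, -3, -3)

Write a = (a_1, ..., a_3) in the standard basis. For each basis vector v_i, ℓ(v_i) = <v_i, a> is a linear equation in the a_j's. Collect the n equations into a matrix system V a = ℓ, where row i of V is v_i (expressed in the standard basis). Since V is invertible (lower-triangular with 1s on the diagonal, up to permutation), solve by back-substitution:
  V =
[[0, 1, 1],
 [0, 1, 0],
 [1, 0, 0]]
  V a = (-6, -3, 0)
Solving gives a = (0, -3, -3).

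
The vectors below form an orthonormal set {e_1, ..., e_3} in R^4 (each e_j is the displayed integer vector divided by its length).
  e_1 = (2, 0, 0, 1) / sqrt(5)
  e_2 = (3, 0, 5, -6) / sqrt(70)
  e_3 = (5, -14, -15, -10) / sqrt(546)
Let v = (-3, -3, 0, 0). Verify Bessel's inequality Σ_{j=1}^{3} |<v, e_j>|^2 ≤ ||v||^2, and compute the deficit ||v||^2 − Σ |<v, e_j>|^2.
Σ |<v, e_j>|^2 = 126/13; ||v||^2 = 18; deficit = 108/13

Write each e_j = u_j / sqrt(<u_j, u_j>) where u_j is the displayed integer vector. Then <v, e_j> = <v, u_j> / sqrt(<u_j, u_j>), so |<v, e_j>|^2 = <v, u_j>^2 / <u_j, u_j>.
Coefficients: <v, e_1> = -6/sqrt(5), <v, e_2> = -9/sqrt(70), <v, e_3> = 27/sqrt(546).
Square and sum: Σ |<v, e_j>|^2 = 126/13.
Compute ||v||^2 = v·v = 18.
Deficit = 18 − 126/13 = 108/13 ≥ 0, confirming Bessel's inequality. (The deficit equals ||v − Σ <v,e_j> e_j||^2, the squared distance from v to span{e_j}.)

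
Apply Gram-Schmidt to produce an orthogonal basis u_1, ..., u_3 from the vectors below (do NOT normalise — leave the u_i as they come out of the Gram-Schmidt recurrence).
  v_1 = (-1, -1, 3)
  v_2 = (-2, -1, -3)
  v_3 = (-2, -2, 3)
Orthogonal basis:
  u_1 = (-1, -1, 3)
  u_2 = (-28/11, -17/11, -15/11)
  u_3 = (9/59, -27/118, -3/118)

Apply the Gram-Schmidt recurrence
  u_1 = v_1
  u_i = v_i − Σ_{j<i} ((v_i · u_j) / (u_j · u_j)) · u_j.

Step by step this gives:
  u_1 = (-1, -1, 3)
  u_2 = (-28/11, -17/11, -15/11)
  u_3 = (9/59, -27/118, -3/118)

Orthogonality check:
  u_2 · u_1 = 0 (should be 0)
  u_3 · u_1 = 0 (should be 0)
  u_3 · u_2 = 0 (should be 0)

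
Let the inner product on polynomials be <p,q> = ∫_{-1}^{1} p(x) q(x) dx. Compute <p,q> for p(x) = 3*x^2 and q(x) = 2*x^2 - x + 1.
<p,q> = 22/5

Expand the product: p(x)·q(x) = 6*x^4 - 3*x^3 + 3*x^2.
∫_{-1}^{1} of each monomial x^k gives [2/(k+1) if k even, 0 if k odd]. Integrating term-by-term (or equivalently evaluating the antiderivative F(x) = 6*x^5/5 - 3*x^4/4 + x^3 at the endpoints):
  F(1) − F(−1) = 29/20 − (-59/20) = 22/5.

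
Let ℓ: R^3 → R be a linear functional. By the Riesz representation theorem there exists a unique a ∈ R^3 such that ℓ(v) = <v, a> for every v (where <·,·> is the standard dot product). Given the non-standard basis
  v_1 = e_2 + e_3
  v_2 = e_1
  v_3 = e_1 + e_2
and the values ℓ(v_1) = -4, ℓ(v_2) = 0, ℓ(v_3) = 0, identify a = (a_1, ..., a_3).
a = (0, 0, -4)

Write a = (a_1, ..., a_3) in the standard basis. For each basis vector v_i, ℓ(v_i) = <v_i, a> is a linear equation in the a_j's. Collect the n equations into a matrix system V a = ℓ, where row i of V is v_i (expressed in the standard basis). Since V is invertible (lower-triangular with 1s on the diagonal, up to permutation), solve by back-substitution:
  V =
[[0, 1, 1],
 [1, 0, 0],
 [1, 1, 0]]
  V a = (-4, 0, 0)
Solving gives a = (0, 0, -4).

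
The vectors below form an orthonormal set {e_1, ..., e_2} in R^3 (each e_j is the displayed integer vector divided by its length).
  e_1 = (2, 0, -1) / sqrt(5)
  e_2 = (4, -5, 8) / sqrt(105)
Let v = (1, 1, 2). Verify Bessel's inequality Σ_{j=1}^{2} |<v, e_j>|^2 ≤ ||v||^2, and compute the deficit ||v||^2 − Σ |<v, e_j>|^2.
Σ |<v, e_j>|^2 = 15/7; ||v||^2 = 6; deficit = 27/7

Write each e_j = u_j / sqrt(<u_j, u_j>) where u_j is the displayed integer vector. Then <v, e_j> = <v, u_j> / sqrt(<u_j, u_j>), so |<v, e_j>|^2 = <v, u_j>^2 / <u_j, u_j>.
Coefficients: <v, e_1> = 0/sqrt(5), <v, e_2> = 15/sqrt(105).
Square and sum: Σ |<v, e_j>|^2 = 15/7.
Compute ||v||^2 = v·v = 6.
Deficit = 6 − 15/7 = 27/7 ≥ 0, confirming Bessel's inequality. (The deficit equals ||v − Σ <v,e_j> e_j||^2, the squared distance from v to span{e_j}.)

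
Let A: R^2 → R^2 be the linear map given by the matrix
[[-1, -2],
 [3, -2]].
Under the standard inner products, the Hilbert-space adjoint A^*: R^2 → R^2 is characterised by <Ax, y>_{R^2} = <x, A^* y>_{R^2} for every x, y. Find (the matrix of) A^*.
A^* = A^T =
[[-1, 3],
 [-2, -2]]

For real matrices with standard dot products, the defining identity <Ax, y> = <x, A^* y> gives (Ax)^T y = x^T (A^*) y, i.e. x^T A^T y = x^T (A^*) y. Since this holds for all x, y, we must have A^* = A^T. Therefore
A^* =
[[-1, 3],
 [-2, -2]].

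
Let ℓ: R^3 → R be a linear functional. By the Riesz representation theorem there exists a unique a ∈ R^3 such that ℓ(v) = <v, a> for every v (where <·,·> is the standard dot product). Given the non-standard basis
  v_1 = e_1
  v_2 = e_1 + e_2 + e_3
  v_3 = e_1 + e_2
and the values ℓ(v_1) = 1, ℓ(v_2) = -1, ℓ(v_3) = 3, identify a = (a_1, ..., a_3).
a = (1, 2, -4)

Write a = (a_1, ..., a_3) in the standard basis. For each basis vector v_i, ℓ(v_i) = <v_i, a> is a linear equation in the a_j's. Collect the n equations into a matrix system V a = ℓ, where row i of V is v_i (expressed in the standard basis). Since V is invertible (lower-triangular with 1s on the diagonal, up to permutation), solve by back-substitution:
  V =
[[1, 0, 0],
 [1, 1, 1],
 [1, 1, 0]]
  V a = (1, -1, 3)
Solving gives a = (1, 2, -4).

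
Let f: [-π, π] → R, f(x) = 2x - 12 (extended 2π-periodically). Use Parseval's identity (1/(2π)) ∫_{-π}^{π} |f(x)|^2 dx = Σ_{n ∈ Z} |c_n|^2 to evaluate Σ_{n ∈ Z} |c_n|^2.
Σ |c_n|^2 = 4π^2/3 + 144

Expand and integrate term by term over [-π, π]:
  ∫ (2x)^2 dx = 4·(2π^3/3); ∫ 2·2·(-12)·x dx = 0 (odd integrand); ∫ (-12)^2 dx = 144·2π.
So (1/(2π)) ∫_{-π}^{π} (2x - 12)^2 dx = 4π^2/3 + 144 = 4π^2/3 + 144.
Parseval ⇒ Σ |c_n|^2 = 4π^2/3 + 144.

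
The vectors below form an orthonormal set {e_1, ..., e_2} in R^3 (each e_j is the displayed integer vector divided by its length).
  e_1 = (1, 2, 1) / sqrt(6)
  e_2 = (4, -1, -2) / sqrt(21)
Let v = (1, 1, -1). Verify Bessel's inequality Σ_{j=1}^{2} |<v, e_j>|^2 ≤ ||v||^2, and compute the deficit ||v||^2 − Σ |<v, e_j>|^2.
Σ |<v, e_j>|^2 = 13/7; ||v||^2 = 3; deficit = 8/7

Write each e_j = u_j / sqrt(<u_j, u_j>) where u_j is the displayed integer vector. Then <v, e_j> = <v, u_j> / sqrt(<u_j, u_j>), so |<v, e_j>|^2 = <v, u_j>^2 / <u_j, u_j>.
Coefficients: <v, e_1> = 2/sqrt(6), <v, e_2> = 5/sqrt(21).
Square and sum: Σ |<v, e_j>|^2 = 13/7.
Compute ||v||^2 = v·v = 3.
Deficit = 3 − 13/7 = 8/7 ≥ 0, confirming Bessel's inequality. (The deficit equals ||v − Σ <v,e_j> e_j||^2, the squared distance from v to span{e_j}.)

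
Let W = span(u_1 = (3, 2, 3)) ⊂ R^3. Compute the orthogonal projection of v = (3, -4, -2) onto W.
proj_W(v) = (-15/22, -5/11, -15/22)

Set up U = [u_1 | ... | u_1] ∈ R^(3×1). The projector onto W = col(U) is P = U (U^T U)^(-1) U^T.
Compute U^T U =
  [22],
and U^T v = (-5).
Solve U^T U · c = U^T v for the coefficients: c = (-5/22). The projection is proj_W(v) = U c.
Check: (v - proj_W(v)) · u_1 = 0  (should be 0).
Result: proj_W(v) = (-15/22, -5/11, -15/22).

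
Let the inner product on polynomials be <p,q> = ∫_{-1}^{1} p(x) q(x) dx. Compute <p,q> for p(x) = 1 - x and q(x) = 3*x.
<p,q> = -2

Expand the product: p(x)·q(x) = -3*x^2 + 3*x.
∫_{-1}^{1} of each monomial x^k gives [2/(k+1) if k even, 0 if k odd]. Integrating term-by-term (or equivalently evaluating the antiderivative F(x) = -x^3 + 3*x^2/2 at the endpoints):
  F(1) − F(−1) = 1/2 − (5/2) = -2.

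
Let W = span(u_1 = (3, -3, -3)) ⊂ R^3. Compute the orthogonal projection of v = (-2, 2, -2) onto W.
proj_W(v) = (-2/3, 2/3, 2/3)

Set up U = [u_1 | ... | u_1] ∈ R^(3×1). The projector onto W = col(U) is P = U (U^T U)^(-1) U^T.
Compute U^T U =
  [27],
and U^T v = (-6).
Solve U^T U · c = U^T v for the coefficients: c = (-2/9). The projection is proj_W(v) = U c.
Check: (v - proj_W(v)) · u_1 = 0  (should be 0).
Result: proj_W(v) = (-2/3, 2/3, 2/3).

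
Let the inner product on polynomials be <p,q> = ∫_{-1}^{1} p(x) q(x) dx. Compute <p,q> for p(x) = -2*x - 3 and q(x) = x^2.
<p,q> = -2

Expand the product: p(x)·q(x) = -2*x^3 - 3*x^2.
∫_{-1}^{1} of each monomial x^k gives [2/(k+1) if k even, 0 if k odd]. Integrating term-by-term (or equivalently evaluating the antiderivative F(x) = -x^4/2 - x^3 at the endpoints):
  F(1) − F(−1) = -3/2 − (1/2) = -2.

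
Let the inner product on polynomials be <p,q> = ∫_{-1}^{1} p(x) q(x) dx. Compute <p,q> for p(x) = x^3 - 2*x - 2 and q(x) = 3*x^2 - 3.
<p,q> = 8

Expand the product: p(x)·q(x) = 3*x^5 - 9*x^3 - 6*x^2 + 6*x + 6.
∫_{-1}^{1} of each monomial x^k gives [2/(k+1) if k even, 0 if k odd]. Integrating term-by-term (or equivalently evaluating the antiderivative F(x) = x^6/2 - 9*x^4/4 - 2*x^3 + 3*x^2 + 6*x at the endpoints):
  F(1) − F(−1) = 21/4 − (-11/4) = 8.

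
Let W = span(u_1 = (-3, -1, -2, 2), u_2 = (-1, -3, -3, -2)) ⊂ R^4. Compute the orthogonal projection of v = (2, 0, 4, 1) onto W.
proj_W(v) = (318/175, 362/175, 436/175, 44/175)

Set up U = [u_1 | ... | u_2] ∈ R^(4×2). The projector onto W = col(U) is P = U (U^T U)^(-1) U^T.
Compute U^T U =
  [18, 8]
  [8, 23],
and U^T v = (-12, -16).
Solve U^T U · c = U^T v for the coefficients: c = (-74/175, -96/175). The projection is proj_W(v) = U c.
Check: (v - proj_W(v)) · u_1 = 0  (should be 0).
Check: (v - proj_W(v)) · u_2 = 0  (should be 0).
Result: proj_W(v) = (318/175, 362/175, 436/175, 44/175).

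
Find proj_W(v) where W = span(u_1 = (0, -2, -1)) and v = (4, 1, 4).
proj_W(v) = (0, 12/5, 6/5)

Set up U = [u_1 | ... | u_1] ∈ R^(3×1). The projector onto W = col(U) is P = U (U^T U)^(-1) U^T.
Compute U^T U =
  [5],
and U^T v = (-6).
Solve U^T U · c = U^T v for the coefficients: c = (-6/5). The projection is proj_W(v) = U c.
Check: (v - proj_W(v)) · u_1 = 0  (should be 0).
Result: proj_W(v) = (0, 12/5, 6/5).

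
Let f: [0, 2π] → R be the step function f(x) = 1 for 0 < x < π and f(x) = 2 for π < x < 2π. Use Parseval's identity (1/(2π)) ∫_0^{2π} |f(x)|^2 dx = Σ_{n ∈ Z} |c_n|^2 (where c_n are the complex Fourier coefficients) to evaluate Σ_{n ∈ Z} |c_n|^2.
Σ |c_n|^2 = 5/2

Parseval equates the L^2 energy of f (normalised by 1/(2π)) with the ℓ^2 sum of its Fourier coefficients: (1/(2π)) ∫_0^{2π} |f|^2 = Σ |c_n|^2.
Compute the left side: (1/(2π)) [∫_0^π 1^2 dx + ∫_π^{2π} 2^2 dx] = (1/(2π)) · (1π + 4π) = (1 + 4)/2 = 5/2.
So Σ_{n ∈ Z} |c_n|^2 = 5/2.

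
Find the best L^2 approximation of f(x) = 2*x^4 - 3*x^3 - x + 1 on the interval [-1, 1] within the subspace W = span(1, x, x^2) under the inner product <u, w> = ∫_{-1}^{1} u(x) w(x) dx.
g(x) = 12*x^2/7 - 14*x/5 + 29/35

The best approximation g ∈ W is the orthogonal projection of f onto W. Writing g = a_0 + a_1 x + a_2 x^2, the coefficients solve the normal equations G · a = b where
  G_{ij} = <φ_i, φ_j> and b_i = <f, φ_i>, with φ_0 = 1, φ_1 = x, φ_2 = x^2.
G =
  [2, 0, 2/3]
  [0, 2/3, 0]
  [2/3, 0, 2/5],
b = (14/5, -28/15, 26/21).
Solving gives a_0 = 29/35, a_1 = -14/5, a_2 = 12/7, so
  g(x) = 12*x^2/7 - 14*x/5 + 29/35.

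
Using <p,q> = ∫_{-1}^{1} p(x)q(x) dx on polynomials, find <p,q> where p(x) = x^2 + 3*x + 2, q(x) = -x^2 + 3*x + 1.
<p,q> = 134/15

Expand the product: p(x)·q(x) = -x^4 + 8*x^2 + 9*x + 2.
∫_{-1}^{1} of each monomial x^k gives [2/(k+1) if k even, 0 if k odd]. Integrating term-by-term (or equivalently evaluating the antiderivative F(x) = -x^5/5 + 8*x^3/3 + 9*x^2/2 + 2*x at the endpoints):
  F(1) − F(−1) = 269/30 − (1/30) = 134/15.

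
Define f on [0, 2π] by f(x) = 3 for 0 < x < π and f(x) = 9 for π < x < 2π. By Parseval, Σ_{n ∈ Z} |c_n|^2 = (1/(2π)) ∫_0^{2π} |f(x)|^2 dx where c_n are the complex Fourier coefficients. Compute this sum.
Σ |c_n|^2 = 45

Parseval equates the L^2 energy of f (normalised by 1/(2π)) with the ℓ^2 sum of its Fourier coefficients: (1/(2π)) ∫_0^{2π} |f|^2 = Σ |c_n|^2.
Compute the left side: (1/(2π)) [∫_0^π 3^2 dx + ∫_π^{2π} 9^2 dx] = (1/(2π)) · (9π + 81π) = (9 + 81)/2 = 45.
So Σ_{n ∈ Z} |c_n|^2 = 45.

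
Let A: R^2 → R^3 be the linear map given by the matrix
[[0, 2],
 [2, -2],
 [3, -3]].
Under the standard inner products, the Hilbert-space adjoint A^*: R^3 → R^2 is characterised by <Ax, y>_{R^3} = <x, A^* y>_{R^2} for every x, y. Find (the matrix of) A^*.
A^* = A^T =
[[0, 2, 3],
 [2, -2, -3]]

For real matrices with standard dot products, the defining identity <Ax, y> = <x, A^* y> gives (Ax)^T y = x^T (A^*) y, i.e. x^T A^T y = x^T (A^*) y. Since this holds for all x, y, we must have A^* = A^T. Therefore
A^* =
[[0, 2, 3],
 [2, -2, -3]].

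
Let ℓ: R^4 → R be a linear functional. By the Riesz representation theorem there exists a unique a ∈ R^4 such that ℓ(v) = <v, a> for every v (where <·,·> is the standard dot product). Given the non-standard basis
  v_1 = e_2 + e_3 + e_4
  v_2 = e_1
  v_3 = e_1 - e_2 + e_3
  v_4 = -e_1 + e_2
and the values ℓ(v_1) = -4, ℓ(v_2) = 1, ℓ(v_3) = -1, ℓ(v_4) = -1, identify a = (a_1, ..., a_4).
a = (1, 0, -2, -2)

Write a = (a_1, ..., a_4) in the standard basis. For each basis vector v_i, ℓ(v_i) = <v_i, a> is a linear equation in the a_j's. Collect the n equations into a matrix system V a = ℓ, where row i of V is v_i (expressed in the standard basis). Since V is invertible (lower-triangular with 1s on the diagonal, up to permutation), solve by back-substitution:
  V =
[[0, 1, 1, 1],
 [1, 0, 0, 0],
 [1, -1, 1, 0],
 [-1, 1, 0, 0]]
  V a = (-4, 1, -1, -1)
Solving gives a = (1, 0, -2, -2).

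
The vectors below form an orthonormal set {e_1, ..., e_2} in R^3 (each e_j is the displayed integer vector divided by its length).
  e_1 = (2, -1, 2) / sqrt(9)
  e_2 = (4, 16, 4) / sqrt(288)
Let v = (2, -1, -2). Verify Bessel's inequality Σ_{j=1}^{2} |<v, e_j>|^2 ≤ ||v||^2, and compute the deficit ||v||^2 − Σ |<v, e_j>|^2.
Σ |<v, e_j>|^2 = 1; ||v||^2 = 9; deficit = 8

Write each e_j = u_j / sqrt(<u_j, u_j>) where u_j is the displayed integer vector. Then <v, e_j> = <v, u_j> / sqrt(<u_j, u_j>), so |<v, e_j>|^2 = <v, u_j>^2 / <u_j, u_j>.
Coefficients: <v, e_1> = 1/sqrt(9), <v, e_2> = -16/sqrt(288).
Square and sum: Σ |<v, e_j>|^2 = 1.
Compute ||v||^2 = v·v = 9.
Deficit = 9 − 1 = 8 ≥ 0, confirming Bessel's inequality. (The deficit equals ||v − Σ <v,e_j> e_j||^2, the squared distance from v to span{e_j}.)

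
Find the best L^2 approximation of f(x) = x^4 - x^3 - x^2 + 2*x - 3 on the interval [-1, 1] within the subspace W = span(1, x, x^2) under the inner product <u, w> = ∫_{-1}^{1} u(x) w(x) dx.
g(x) = -x^2/7 + 7*x/5 - 108/35

The best approximation g ∈ W is the orthogonal projection of f onto W. Writing g = a_0 + a_1 x + a_2 x^2, the coefficients solve the normal equations G · a = b where
  G_{ij} = <φ_i, φ_j> and b_i = <f, φ_i>, with φ_0 = 1, φ_1 = x, φ_2 = x^2.
G =
  [2, 0, 2/3]
  [0, 2/3, 0]
  [2/3, 0, 2/5],
b = (-94/15, 14/15, -74/35).
Solving gives a_0 = -108/35, a_1 = 7/5, a_2 = -1/7, so
  g(x) = -x^2/7 + 7*x/5 - 108/35.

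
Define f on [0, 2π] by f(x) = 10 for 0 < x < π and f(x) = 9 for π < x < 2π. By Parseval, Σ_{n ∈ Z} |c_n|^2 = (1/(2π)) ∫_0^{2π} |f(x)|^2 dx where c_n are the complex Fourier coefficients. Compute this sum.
Σ |c_n|^2 = 181/2

Parseval equates the L^2 energy of f (normalised by 1/(2π)) with the ℓ^2 sum of its Fourier coefficients: (1/(2π)) ∫_0^{2π} |f|^2 = Σ |c_n|^2.
Compute the left side: (1/(2π)) [∫_0^π 10^2 dx + ∫_π^{2π} 9^2 dx] = (1/(2π)) · (100π + 81π) = (100 + 81)/2 = 181/2.
So Σ_{n ∈ Z} |c_n|^2 = 181/2.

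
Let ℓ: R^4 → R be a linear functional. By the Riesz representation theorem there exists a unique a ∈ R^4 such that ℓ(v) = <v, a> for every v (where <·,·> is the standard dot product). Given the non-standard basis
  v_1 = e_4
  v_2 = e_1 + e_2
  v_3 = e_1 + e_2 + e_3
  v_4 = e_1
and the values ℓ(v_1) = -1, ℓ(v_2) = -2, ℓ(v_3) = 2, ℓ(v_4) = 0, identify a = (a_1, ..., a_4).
a = (0, -2, 4, -1)

Write a = (a_1, ..., a_4) in the standard basis. For each basis vector v_i, ℓ(v_i) = <v_i, a> is a linear equation in the a_j's. Collect the n equations into a matrix system V a = ℓ, where row i of V is v_i (expressed in the standard basis). Since V is invertible (lower-triangular with 1s on the diagonal, up to permutation), solve by back-substitution:
  V =
[[0, 0, 0, 1],
 [1, 1, 0, 0],
 [1, 1, 1, 0],
 [1, 0, 0, 0]]
  V a = (-1, -2, 2, 0)
Solving gives a = (0, -2, 4, -1).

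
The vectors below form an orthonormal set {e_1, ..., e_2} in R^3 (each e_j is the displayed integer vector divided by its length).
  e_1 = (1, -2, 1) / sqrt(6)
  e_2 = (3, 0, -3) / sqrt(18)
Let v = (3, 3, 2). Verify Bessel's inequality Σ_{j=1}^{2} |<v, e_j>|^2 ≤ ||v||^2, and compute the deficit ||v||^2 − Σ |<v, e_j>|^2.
Σ |<v, e_j>|^2 = 2/3; ||v||^2 = 22; deficit = 64/3

Write each e_j = u_j / sqrt(<u_j, u_j>) where u_j is the displayed integer vector. Then <v, e_j> = <v, u_j> / sqrt(<u_j, u_j>), so |<v, e_j>|^2 = <v, u_j>^2 / <u_j, u_j>.
Coefficients: <v, e_1> = -1/sqrt(6), <v, e_2> = 3/sqrt(18).
Square and sum: Σ |<v, e_j>|^2 = 2/3.
Compute ||v||^2 = v·v = 22.
Deficit = 22 − 2/3 = 64/3 ≥ 0, confirming Bessel's inequality. (The deficit equals ||v − Σ <v,e_j> e_j||^2, the squared distance from v to span{e_j}.)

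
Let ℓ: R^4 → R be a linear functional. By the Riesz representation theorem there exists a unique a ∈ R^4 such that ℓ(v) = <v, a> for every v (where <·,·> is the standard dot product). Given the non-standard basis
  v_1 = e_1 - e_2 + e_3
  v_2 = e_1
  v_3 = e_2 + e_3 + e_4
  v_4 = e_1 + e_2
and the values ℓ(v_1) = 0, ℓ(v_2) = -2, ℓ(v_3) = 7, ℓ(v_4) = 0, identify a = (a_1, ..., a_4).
a = (-2, 2, 4, 1)

Write a = (a_1, ..., a_4) in the standard basis. For each basis vector v_i, ℓ(v_i) = <v_i, a> is a linear equation in the a_j's. Collect the n equations into a matrix system V a = ℓ, where row i of V is v_i (expressed in the standard basis). Since V is invertible (lower-triangular with 1s on the diagonal, up to permutation), solve by back-substitution:
  V =
[[1, -1, 1, 0],
 [1, 0, 0, 0],
 [0, 1, 1, 1],
 [1, 1, 0, 0]]
  V a = (0, -2, 7, 0)
Solving gives a = (-2, 2, 4, 1).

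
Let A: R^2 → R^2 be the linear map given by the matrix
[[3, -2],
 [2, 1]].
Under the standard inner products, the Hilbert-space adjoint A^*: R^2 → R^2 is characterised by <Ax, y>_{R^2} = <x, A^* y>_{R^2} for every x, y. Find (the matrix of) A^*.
A^* = A^T =
[[3, 2],
 [-2, 1]]

For real matrices with standard dot products, the defining identity <Ax, y> = <x, A^* y> gives (Ax)^T y = x^T (A^*) y, i.e. x^T A^T y = x^T (A^*) y. Since this holds for all x, y, we must have A^* = A^T. Therefore
A^* =
[[3, 2],
 [-2, 1]].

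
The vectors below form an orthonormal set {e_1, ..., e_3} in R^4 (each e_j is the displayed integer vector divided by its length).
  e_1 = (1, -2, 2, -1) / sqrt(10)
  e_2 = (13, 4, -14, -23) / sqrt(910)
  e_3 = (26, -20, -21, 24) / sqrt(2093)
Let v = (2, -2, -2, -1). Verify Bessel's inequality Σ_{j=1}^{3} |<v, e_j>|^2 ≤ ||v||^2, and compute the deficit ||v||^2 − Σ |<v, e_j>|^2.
Σ |<v, e_j>|^2 = 274/23; ||v||^2 = 13; deficit = 25/23

Write each e_j = u_j / sqrt(<u_j, u_j>) where u_j is the displayed integer vector. Then <v, e_j> = <v, u_j> / sqrt(<u_j, u_j>), so |<v, e_j>|^2 = <v, u_j>^2 / <u_j, u_j>.
Coefficients: <v, e_1> = 3/sqrt(10), <v, e_2> = 69/sqrt(910), <v, e_3> = 110/sqrt(2093).
Square and sum: Σ |<v, e_j>|^2 = 274/23.
Compute ||v||^2 = v·v = 13.
Deficit = 13 − 274/23 = 25/23 ≥ 0, confirming Bessel's inequality. (The deficit equals ||v − Σ <v,e_j> e_j||^2, the squared distance from v to span{e_j}.)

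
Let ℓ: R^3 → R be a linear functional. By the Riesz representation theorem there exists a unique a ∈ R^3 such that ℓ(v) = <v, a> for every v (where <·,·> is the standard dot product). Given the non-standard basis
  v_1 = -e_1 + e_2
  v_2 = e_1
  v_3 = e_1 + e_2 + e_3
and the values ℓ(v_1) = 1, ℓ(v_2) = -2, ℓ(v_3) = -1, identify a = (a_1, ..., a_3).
a = (-2, -1, 2)

Write a = (a_1, ..., a_3) in the standard basis. For each basis vector v_i, ℓ(v_i) = <v_i, a> is a linear equation in the a_j's. Collect the n equations into a matrix system V a = ℓ, where row i of V is v_i (expressed in the standard basis). Since V is invertible (lower-triangular with 1s on the diagonal, up to permutation), solve by back-substitution:
  V =
[[-1, 1, 0],
 [1, 0, 0],
 [1, 1, 1]]
  V a = (1, -2, -1)
Solving gives a = (-2, -1, 2).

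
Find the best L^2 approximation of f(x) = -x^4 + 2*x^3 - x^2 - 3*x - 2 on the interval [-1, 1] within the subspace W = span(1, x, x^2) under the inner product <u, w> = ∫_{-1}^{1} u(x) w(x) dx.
g(x) = -13*x^2/7 - 9*x/5 - 67/35

The best approximation g ∈ W is the orthogonal projection of f onto W. Writing g = a_0 + a_1 x + a_2 x^2, the coefficients solve the normal equations G · a = b where
  G_{ij} = <φ_i, φ_j> and b_i = <f, φ_i>, with φ_0 = 1, φ_1 = x, φ_2 = x^2.
G =
  [2, 0, 2/3]
  [0, 2/3, 0]
  [2/3, 0, 2/5],
b = (-76/15, -6/5, -212/105).
Solving gives a_0 = -67/35, a_1 = -9/5, a_2 = -13/7, so
  g(x) = -13*x^2/7 - 9*x/5 - 67/35.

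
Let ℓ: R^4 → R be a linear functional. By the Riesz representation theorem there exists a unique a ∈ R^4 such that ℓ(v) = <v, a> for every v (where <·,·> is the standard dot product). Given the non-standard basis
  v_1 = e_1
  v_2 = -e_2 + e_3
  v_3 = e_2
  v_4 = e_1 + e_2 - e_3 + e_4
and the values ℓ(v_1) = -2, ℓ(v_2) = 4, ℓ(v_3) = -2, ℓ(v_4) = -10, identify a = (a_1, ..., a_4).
a = (-2, -2, 2, -4)

Write a = (a_1, ..., a_4) in the standard basis. For each basis vector v_i, ℓ(v_i) = <v_i, a> is a linear equation in the a_j's. Collect the n equations into a matrix system V a = ℓ, where row i of V is v_i (expressed in the standard basis). Since V is invertible (lower-triangular with 1s on the diagonal, up to permutation), solve by back-substitution:
  V =
[[1, 0, 0, 0],
 [0, -1, 1, 0],
 [0, 1, 0, 0],
 [1, 1, -1, 1]]
  V a = (-2, 4, -2, -10)
Solving gives a = (-2, -2, 2, -4).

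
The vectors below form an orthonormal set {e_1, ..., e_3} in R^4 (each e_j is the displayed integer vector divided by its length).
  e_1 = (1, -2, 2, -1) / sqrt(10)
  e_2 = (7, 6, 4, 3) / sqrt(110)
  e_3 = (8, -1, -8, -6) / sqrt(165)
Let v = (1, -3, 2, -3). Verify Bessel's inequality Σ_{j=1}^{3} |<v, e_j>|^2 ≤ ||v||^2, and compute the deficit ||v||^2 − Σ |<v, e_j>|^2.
Σ |<v, e_j>|^2 = 329/15; ||v||^2 = 23; deficit = 16/15

Write each e_j = u_j / sqrt(<u_j, u_j>) where u_j is the displayed integer vector. Then <v, e_j> = <v, u_j> / sqrt(<u_j, u_j>), so |<v, e_j>|^2 = <v, u_j>^2 / <u_j, u_j>.
Coefficients: <v, e_1> = 14/sqrt(10), <v, e_2> = -12/sqrt(110), <v, e_3> = 13/sqrt(165).
Square and sum: Σ |<v, e_j>|^2 = 329/15.
Compute ||v||^2 = v·v = 23.
Deficit = 23 − 329/15 = 16/15 ≥ 0, confirming Bessel's inequality. (The deficit equals ||v − Σ <v,e_j> e_j||^2, the squared distance from v to span{e_j}.)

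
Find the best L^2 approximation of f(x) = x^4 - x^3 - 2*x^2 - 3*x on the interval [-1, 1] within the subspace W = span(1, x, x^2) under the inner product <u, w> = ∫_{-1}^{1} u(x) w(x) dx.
g(x) = -8*x^2/7 - 18*x/5 - 3/35

The best approximation g ∈ W is the orthogonal projection of f onto W. Writing g = a_0 + a_1 x + a_2 x^2, the coefficients solve the normal equations G · a = b where
  G_{ij} = <φ_i, φ_j> and b_i = <f, φ_i>, with φ_0 = 1, φ_1 = x, φ_2 = x^2.
G =
  [2, 0, 2/3]
  [0, 2/3, 0]
  [2/3, 0, 2/5],
b = (-14/15, -12/5, -18/35).
Solving gives a_0 = -3/35, a_1 = -18/5, a_2 = -8/7, so
  g(x) = -8*x^2/7 - 18*x/5 - 3/35.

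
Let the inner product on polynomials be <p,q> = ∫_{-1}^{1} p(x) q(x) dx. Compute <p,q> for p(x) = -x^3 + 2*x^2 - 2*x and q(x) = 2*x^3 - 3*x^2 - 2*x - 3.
<p,q> = -536/105

Expand the product: p(x)·q(x) = -2*x^6 + 7*x^5 - 8*x^4 + 5*x^3 - 2*x^2 + 6*x.
∫_{-1}^{1} of each monomial x^k gives [2/(k+1) if k even, 0 if k odd]. Integrating term-by-term (or equivalently evaluating the antiderivative F(x) = -2*x^7/7 + 7*x^6/6 - 8*x^5/5 + 5*x^4/4 - 2*x^3/3 + 3*x^2 at the endpoints):
  F(1) − F(−1) = 401/140 − (3347/420) = -536/105.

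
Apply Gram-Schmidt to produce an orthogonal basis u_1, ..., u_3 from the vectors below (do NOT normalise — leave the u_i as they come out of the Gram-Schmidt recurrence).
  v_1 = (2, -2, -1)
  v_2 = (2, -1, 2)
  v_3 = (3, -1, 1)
Orthogonal basis:
  u_1 = (2, -2, -1)
  u_2 = (10/9, -1/9, 22/9)
  u_3 = (7/13, 42/65, -14/65)

Apply the Gram-Schmidt recurrence
  u_1 = v_1
  u_i = v_i − Σ_{j<i} ((v_i · u_j) / (u_j · u_j)) · u_j.

Step by step this gives:
  u_1 = (2, -2, -1)
  u_2 = (10/9, -1/9, 22/9)
  u_3 = (7/13, 42/65, -14/65)

Orthogonality check:
  u_2 · u_1 = 0 (should be 0)
  u_3 · u_1 = 0 (should be 0)
  u_3 · u_2 = 0 (should be 0)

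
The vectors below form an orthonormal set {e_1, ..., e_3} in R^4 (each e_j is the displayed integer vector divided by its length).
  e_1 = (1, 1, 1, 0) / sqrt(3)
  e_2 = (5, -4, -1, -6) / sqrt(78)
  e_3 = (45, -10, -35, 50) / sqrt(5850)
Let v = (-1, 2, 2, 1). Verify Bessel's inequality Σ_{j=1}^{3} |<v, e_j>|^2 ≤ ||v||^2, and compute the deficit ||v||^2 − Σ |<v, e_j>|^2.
Σ |<v, e_j>|^2 = 89/9; ||v||^2 = 10; deficit = 1/9

Write each e_j = u_j / sqrt(<u_j, u_j>) where u_j is the displayed integer vector. Then <v, e_j> = <v, u_j> / sqrt(<u_j, u_j>), so |<v, e_j>|^2 = <v, u_j>^2 / <u_j, u_j>.
Coefficients: <v, e_1> = 3/sqrt(3), <v, e_2> = -21/sqrt(78), <v, e_3> = -85/sqrt(5850).
Square and sum: Σ |<v, e_j>|^2 = 89/9.
Compute ||v||^2 = v·v = 10.
Deficit = 10 − 89/9 = 1/9 ≥ 0, confirming Bessel's inequality. (The deficit equals ||v − Σ <v,e_j> e_j||^2, the squared distance from v to span{e_j}.)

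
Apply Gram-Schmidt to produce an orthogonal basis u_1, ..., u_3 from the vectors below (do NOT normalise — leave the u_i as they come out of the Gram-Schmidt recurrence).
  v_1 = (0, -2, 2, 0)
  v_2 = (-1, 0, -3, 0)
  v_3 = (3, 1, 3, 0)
Orthogonal basis:
  u_1 = (0, -2, 2, 0)
  u_2 = (-1, -3/2, -3/2, 0)
  u_3 = (15/11, -5/11, -5/11, 0)

Apply the Gram-Schmidt recurrence
  u_1 = v_1
  u_i = v_i − Σ_{j<i} ((v_i · u_j) / (u_j · u_j)) · u_j.

Step by step this gives:
  u_1 = (0, -2, 2, 0)
  u_2 = (-1, -3/2, -3/2, 0)
  u_3 = (15/11, -5/11, -5/11, 0)

Orthogonality check:
  u_2 · u_1 = 0 (should be 0)
  u_3 · u_1 = 0 (should be 0)
  u_3 · u_2 = 0 (should be 0)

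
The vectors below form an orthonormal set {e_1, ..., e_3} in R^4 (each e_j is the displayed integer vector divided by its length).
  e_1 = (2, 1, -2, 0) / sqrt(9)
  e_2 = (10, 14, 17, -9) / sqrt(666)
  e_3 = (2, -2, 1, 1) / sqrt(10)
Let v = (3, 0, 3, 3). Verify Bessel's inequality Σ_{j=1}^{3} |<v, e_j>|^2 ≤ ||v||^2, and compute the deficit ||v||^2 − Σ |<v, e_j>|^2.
Σ |<v, e_j>|^2 = 3474/185; ||v||^2 = 27; deficit = 1521/185

Write each e_j = u_j / sqrt(<u_j, u_j>) where u_j is the displayed integer vector. Then <v, e_j> = <v, u_j> / sqrt(<u_j, u_j>), so |<v, e_j>|^2 = <v, u_j>^2 / <u_j, u_j>.
Coefficients: <v, e_1> = 0/sqrt(9), <v, e_2> = 54/sqrt(666), <v, e_3> = 12/sqrt(10).
Square and sum: Σ |<v, e_j>|^2 = 3474/185.
Compute ||v||^2 = v·v = 27.
Deficit = 27 − 3474/185 = 1521/185 ≥ 0, confirming Bessel's inequality. (The deficit equals ||v − Σ <v,e_j> e_j||^2, the squared distance from v to span{e_j}.)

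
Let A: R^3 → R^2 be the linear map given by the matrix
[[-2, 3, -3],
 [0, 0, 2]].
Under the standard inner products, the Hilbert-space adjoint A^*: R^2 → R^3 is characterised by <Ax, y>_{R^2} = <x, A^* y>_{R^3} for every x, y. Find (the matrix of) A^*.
A^* = A^T =
[[-2, 0],
 [3, 0],
 [-3, 2]]

For real matrices with standard dot products, the defining identity <Ax, y> = <x, A^* y> gives (Ax)^T y = x^T (A^*) y, i.e. x^T A^T y = x^T (A^*) y. Since this holds for all x, y, we must have A^* = A^T. Therefore
A^* =
[[-2, 0],
 [3, 0],
 [-3, 2]].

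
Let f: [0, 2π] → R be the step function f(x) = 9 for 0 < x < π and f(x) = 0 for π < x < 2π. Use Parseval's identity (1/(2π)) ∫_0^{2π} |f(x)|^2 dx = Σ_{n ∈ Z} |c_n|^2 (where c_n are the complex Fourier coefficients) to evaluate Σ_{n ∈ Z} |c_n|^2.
Σ |c_n|^2 = 81/2

Parseval equates the L^2 energy of f (normalised by 1/(2π)) with the ℓ^2 sum of its Fourier coefficients: (1/(2π)) ∫_0^{2π} |f|^2 = Σ |c_n|^2.
Compute the left side: (1/(2π)) [∫_0^π 9^2 dx + ∫_π^{2π} 0^2 dx] = (1/(2π)) · (81π + 0π) = (81 + 0)/2 = 81/2.
So Σ_{n ∈ Z} |c_n|^2 = 81/2.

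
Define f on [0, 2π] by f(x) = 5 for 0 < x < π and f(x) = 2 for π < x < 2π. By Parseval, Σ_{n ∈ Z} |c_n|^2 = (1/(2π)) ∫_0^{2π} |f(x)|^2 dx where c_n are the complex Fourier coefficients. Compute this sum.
Σ |c_n|^2 = 29/2

Parseval equates the L^2 energy of f (normalised by 1/(2π)) with the ℓ^2 sum of its Fourier coefficients: (1/(2π)) ∫_0^{2π} |f|^2 = Σ |c_n|^2.
Compute the left side: (1/(2π)) [∫_0^π 5^2 dx + ∫_π^{2π} 2^2 dx] = (1/(2π)) · (25π + 4π) = (25 + 4)/2 = 29/2.
So Σ_{n ∈ Z} |c_n|^2 = 29/2.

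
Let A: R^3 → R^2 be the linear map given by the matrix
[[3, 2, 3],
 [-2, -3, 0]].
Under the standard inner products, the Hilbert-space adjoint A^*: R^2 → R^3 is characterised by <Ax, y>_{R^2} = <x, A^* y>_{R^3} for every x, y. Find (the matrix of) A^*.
A^* = A^T =
[[3, -2],
 [2, -3],
 [3, 0]]

For real matrices with standard dot products, the defining identity <Ax, y> = <x, A^* y> gives (Ax)^T y = x^T (A^*) y, i.e. x^T A^T y = x^T (A^*) y. Since this holds for all x, y, we must have A^* = A^T. Therefore
A^* =
[[3, -2],
 [2, -3],
 [3, 0]].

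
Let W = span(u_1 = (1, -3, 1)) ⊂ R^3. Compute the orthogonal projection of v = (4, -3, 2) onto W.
proj_W(v) = (15/11, -45/11, 15/11)

Set up U = [u_1 | ... | u_1] ∈ R^(3×1). The projector onto W = col(U) is P = U (U^T U)^(-1) U^T.
Compute U^T U =
  [11],
and U^T v = (15).
Solve U^T U · c = U^T v for the coefficients: c = (15/11). The projection is proj_W(v) = U c.
Check: (v - proj_W(v)) · u_1 = 0  (should be 0).
Result: proj_W(v) = (15/11, -45/11, 15/11).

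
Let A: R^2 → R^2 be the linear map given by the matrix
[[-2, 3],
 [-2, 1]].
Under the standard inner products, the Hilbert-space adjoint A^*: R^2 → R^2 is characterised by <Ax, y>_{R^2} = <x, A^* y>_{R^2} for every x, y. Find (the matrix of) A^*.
A^* = A^T =
[[-2, -2],
 [3, 1]]

For real matrices with standard dot products, the defining identity <Ax, y> = <x, A^* y> gives (Ax)^T y = x^T (A^*) y, i.e. x^T A^T y = x^T (A^*) y. Since this holds for all x, y, we must have A^* = A^T. Therefore
A^* =
[[-2, -2],
 [3, 1]].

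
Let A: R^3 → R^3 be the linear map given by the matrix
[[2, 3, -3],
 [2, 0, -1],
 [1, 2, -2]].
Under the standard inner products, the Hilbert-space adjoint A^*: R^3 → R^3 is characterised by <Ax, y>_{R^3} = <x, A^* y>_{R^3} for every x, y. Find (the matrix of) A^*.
A^* = A^T =
[[2, 2, 1],
 [3, 0, 2],
 [-3, -1, -2]]

For real matrices with standard dot products, the defining identity <Ax, y> = <x, A^* y> gives (Ax)^T y = x^T (A^*) y, i.e. x^T A^T y = x^T (A^*) y. Since this holds for all x, y, we must have A^* = A^T. Therefore
A^* =
[[2, 2, 1],
 [3, 0, 2],
 [-3, -1, -2]].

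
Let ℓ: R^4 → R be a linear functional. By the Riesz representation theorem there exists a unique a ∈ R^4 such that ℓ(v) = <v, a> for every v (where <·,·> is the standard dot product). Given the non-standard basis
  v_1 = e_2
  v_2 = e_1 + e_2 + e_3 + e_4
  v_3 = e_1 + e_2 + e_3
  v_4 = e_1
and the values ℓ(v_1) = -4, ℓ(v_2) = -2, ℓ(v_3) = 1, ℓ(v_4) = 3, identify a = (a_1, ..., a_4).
a = (3, -4, 2, -3)

Write a = (a_1, ..., a_4) in the standard basis. For each basis vector v_i, ℓ(v_i) = <v_i, a> is a linear equation in the a_j's. Collect the n equations into a matrix system V a = ℓ, where row i of V is v_i (expressed in the standard basis). Since V is invertible (lower-triangular with 1s on the diagonal, up to permutation), solve by back-substitution:
  V =
[[0, 1, 0, 0],
 [1, 1, 1, 1],
 [1, 1, 1, 0],
 [1, 0, 0, 0]]
  V a = (-4, -2, 1, 3)
Solving gives a = (3, -4, 2, -3).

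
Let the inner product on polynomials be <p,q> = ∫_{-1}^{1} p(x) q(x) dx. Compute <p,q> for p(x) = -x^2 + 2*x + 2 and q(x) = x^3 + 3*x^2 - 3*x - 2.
<p,q> = -106/15

Expand the product: p(x)·q(x) = -x^5 - x^4 + 11*x^3 + 2*x^2 - 10*x - 4.
∫_{-1}^{1} of each monomial x^k gives [2/(k+1) if k even, 0 if k odd]. Integrating term-by-term (or equivalently evaluating the antiderivative F(x) = -x^6/6 - x^5/5 + 11*x^4/4 + 2*x^3/3 - 5*x^2 - 4*x at the endpoints):
  F(1) − F(−1) = -119/20 − (67/60) = -106/15.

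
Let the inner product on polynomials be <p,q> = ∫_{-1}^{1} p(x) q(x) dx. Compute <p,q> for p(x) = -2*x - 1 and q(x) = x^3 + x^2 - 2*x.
<p,q> = 6/5

Expand the product: p(x)·q(x) = -2*x^4 - 3*x^3 + 3*x^2 + 2*x.
∫_{-1}^{1} of each monomial x^k gives [2/(k+1) if k even, 0 if k odd]. Integrating term-by-term (or equivalently evaluating the antiderivative F(x) = -2*x^5/5 - 3*x^4/4 + x^3 + x^2 at the endpoints):
  F(1) − F(−1) = 17/20 − (-7/20) = 6/5.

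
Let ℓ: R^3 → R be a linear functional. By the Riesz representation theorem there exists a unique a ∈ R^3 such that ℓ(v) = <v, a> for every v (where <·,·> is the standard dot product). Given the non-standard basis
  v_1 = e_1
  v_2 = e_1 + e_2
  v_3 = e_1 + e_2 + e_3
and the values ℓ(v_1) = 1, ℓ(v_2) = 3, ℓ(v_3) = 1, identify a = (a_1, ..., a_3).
a = (1, 2, -2)

Write a = (a_1, ..., a_3) in the standard basis. For each basis vector v_i, ℓ(v_i) = <v_i, a> is a linear equation in the a_j's. Collect the n equations into a matrix system V a = ℓ, where row i of V is v_i (expressed in the standard basis). Since V is invertible (lower-triangular with 1s on the diagonal, up to permutation), solve by back-substitution:
  V =
[[1, 0, 0],
 [1, 1, 0],
 [1, 1, 1]]
  V a = (1, 3, 1)
Solving gives a = (1, 2, -2).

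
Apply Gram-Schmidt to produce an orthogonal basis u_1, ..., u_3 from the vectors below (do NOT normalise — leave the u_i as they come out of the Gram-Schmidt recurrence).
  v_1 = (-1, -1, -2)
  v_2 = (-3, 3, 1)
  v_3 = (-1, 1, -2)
Orthogonal basis:
  u_1 = (-1, -1, -2)
  u_2 = (-10/3, 8/3, 1/3)
  u_3 = (7/11, 49/55, -42/55)

Apply the Gram-Schmidt recurrence
  u_1 = v_1
  u_i = v_i − Σ_{j<i} ((v_i · u_j) / (u_j · u_j)) · u_j.

Step by step this gives:
  u_1 = (-1, -1, -2)
  u_2 = (-10/3, 8/3, 1/3)
  u_3 = (7/11, 49/55, -42/55)

Orthogonality check:
  u_2 · u_1 = 0 (should be 0)
  u_3 · u_1 = 0 (should be 0)
  u_3 · u_2 = 0 (should be 0)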